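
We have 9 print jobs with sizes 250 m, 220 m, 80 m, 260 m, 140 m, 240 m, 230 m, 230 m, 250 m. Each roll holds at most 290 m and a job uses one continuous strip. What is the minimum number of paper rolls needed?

Total = 260 + 250 + 250 + 240 + 230 + 230 + 220 + 140 + 80 = 1900 m.
Lower bound: ⌈1900/290⌉ = 7 paper rolls.
A packing using 8 paper rolls:
  roll 1: 260 = 260
  roll 2: 250 = 250
  roll 3: 250 = 250
  roll 4: 240 = 240
  roll 5: 230 = 230
  roll 6: 230 = 230
  roll 7: 220 = 220
  roll 8: 140 + 80 = 220
No arrangement into 7 paper rolls stays within capacity, so 8 is optimal.

8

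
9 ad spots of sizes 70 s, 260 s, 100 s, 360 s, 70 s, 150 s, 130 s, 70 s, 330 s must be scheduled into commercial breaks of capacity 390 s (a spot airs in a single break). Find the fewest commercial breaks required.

Total = 360 + 330 + 260 + 150 + 130 + 100 + 70 + 70 + 70 = 1540 s.
Lower bound: ⌈1540/390⌉ = 4 commercial breaks.
A packing using 5 commercial breaks:
  break 1: 360 = 360
  break 2: 330 = 330
  break 3: 260 + 130 = 390
  break 4: 150 + 100 + 70 + 70 = 390
  break 5: 70 = 70
No arrangement into 4 commercial breaks stays within capacity, so 5 is optimal.

5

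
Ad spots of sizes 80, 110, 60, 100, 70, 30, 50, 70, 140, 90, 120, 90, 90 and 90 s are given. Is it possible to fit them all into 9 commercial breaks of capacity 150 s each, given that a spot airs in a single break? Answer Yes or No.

No

Total = 1190 s; ⌈1190/150⌉ = 8.
9 ad spots each exceed half the capacity and cannot share a break, forcing at least 9 commercial breaks.
The bound of 9 does not rule out 9, but exhaustive search shows no assignment into 9 commercial breaks of capacity 150 s exists — the minimum is 10.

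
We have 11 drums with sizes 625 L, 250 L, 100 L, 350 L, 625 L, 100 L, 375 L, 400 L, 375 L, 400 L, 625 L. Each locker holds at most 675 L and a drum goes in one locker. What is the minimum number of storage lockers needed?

Total = 625 + 625 + 625 + 400 + 400 + 375 + 375 + 350 + 250 + 100 + 100 = 4225 L.
Lower bound: ⌈4225/675⌉ = 7 storage lockers.
Also, 8 drums each exceed 675/2 L, and no two of those can share a locker, so at least 8 storage lockers are needed.
A packing using 8 storage lockers:
  locker 1: 625 = 625
  locker 2: 625 = 625
  locker 3: 625 = 625
  locker 4: 400 + 250 = 650
  locker 5: 400 + 100 + 100 = 600
  locker 6: 375 = 375
  locker 7: 375 = 375
  locker 8: 350 = 350
This matches the lower bound, so 8 is optimal.

8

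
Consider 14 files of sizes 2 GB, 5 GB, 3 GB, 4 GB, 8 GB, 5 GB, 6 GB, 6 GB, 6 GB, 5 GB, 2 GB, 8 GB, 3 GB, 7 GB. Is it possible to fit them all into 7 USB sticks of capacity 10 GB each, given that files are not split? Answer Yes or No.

No

Total = 70 GB; ⌈70/10⌉ = 7.
The bound of 7 does not rule out 7, but exhaustive search shows no assignment into 7 USB sticks of capacity 10 GB exists — the minimum is 8.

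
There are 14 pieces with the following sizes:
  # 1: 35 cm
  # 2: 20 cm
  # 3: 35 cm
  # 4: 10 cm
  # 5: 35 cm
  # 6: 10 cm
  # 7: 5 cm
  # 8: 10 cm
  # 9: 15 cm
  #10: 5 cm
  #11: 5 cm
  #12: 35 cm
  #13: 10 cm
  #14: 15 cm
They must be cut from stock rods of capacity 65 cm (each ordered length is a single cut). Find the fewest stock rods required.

4

Total = 35 + 35 + 35 + 35 + 20 + 15 + 15 + 10 + 10 + 10 + 10 + 5 + 5 + 5 = 245 cm.
Lower bound: ⌈245/65⌉ = 4 stock rods.
A packing using 4 stock rods:
  stock rod 1: 35 + 20 + 10 = 65
  stock rod 2: 35 + 15 + 15 = 65
  stock rod 3: 35 + 10 + 10 + 10 = 65
  stock rod 4: 35 + 5 + 5 + 5 = 50
This matches the lower bound, so 4 is optimal.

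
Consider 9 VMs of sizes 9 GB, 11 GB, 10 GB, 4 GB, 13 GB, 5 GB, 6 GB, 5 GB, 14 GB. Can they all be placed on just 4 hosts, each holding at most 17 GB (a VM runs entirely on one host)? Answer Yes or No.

Total = 77 GB; ⌈77/17⌉ = 5.
At least 5 hosts are required, but only 4 are allowed.

No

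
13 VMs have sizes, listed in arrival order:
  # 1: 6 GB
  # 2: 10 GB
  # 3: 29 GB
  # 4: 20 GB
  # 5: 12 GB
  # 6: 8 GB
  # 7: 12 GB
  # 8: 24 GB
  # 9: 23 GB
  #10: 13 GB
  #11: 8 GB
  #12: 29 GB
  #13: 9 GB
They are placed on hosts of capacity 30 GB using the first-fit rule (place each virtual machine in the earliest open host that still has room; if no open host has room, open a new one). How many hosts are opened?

  6 → host 1 (new)  [load 6/30]
  10 → host 1  [load 16/30]
  29 → host 2 (new)  [load 29/30]
  20 → host 3 (new)  [load 20/30]
  12 → host 1  [load 28/30]
  8 → host 3  [load 28/30]
  12 → host 4 (new)  [load 12/30]
  24 → host 5 (new)  [load 24/30]
  23 → host 6 (new)  [load 23/30]
  13 → host 4  [load 25/30]
  8 → host 7 (new)  [load 8/30]
  29 → host 8 (new)  [load 29/30]
  9 → host 7  [load 17/30]
8 hosts opened.

8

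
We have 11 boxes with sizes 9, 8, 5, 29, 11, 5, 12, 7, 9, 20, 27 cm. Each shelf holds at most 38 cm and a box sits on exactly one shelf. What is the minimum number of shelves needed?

Total = 29 + 27 + 20 + 12 + 11 + 9 + 9 + 8 + 7 + 5 + 5 = 142 cm.
Lower bound: ⌈142/38⌉ = 4 shelves.
A packing using 4 shelves:
  shelf 1: 29 + 9 = 38
  shelf 2: 27 + 11 = 38
  shelf 3: 20 + 12 + 5 = 37
  shelf 4: 9 + 8 + 7 + 5 = 29
This matches the lower bound, so 4 is optimal.

4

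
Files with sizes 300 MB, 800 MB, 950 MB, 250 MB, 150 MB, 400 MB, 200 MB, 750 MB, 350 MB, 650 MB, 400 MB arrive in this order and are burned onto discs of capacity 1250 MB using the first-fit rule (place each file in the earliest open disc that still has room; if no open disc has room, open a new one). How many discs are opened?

5

  300 → disc 1 (new)  [load 300/1250]
  800 → disc 1  [load 1100/1250]
  950 → disc 2 (new)  [load 950/1250]
  250 → disc 2  [load 1200/1250]
  150 → disc 1  [load 1250/1250]
  400 → disc 3 (new)  [load 400/1250]
  200 → disc 3  [load 600/1250]
  750 → disc 4 (new)  [load 750/1250]
  350 → disc 3  [load 950/1250]
  650 → disc 5 (new)  [load 650/1250]
  400 → disc 4  [load 1150/1250]
5 discs opened.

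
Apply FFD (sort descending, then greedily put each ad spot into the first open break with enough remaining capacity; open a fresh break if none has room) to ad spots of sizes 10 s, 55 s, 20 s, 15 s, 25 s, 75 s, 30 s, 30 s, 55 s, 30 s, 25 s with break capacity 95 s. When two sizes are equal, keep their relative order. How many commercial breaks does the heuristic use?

4

Sorted descending: 75, 55, 55, 30, 30, 30, 25, 25, 20, 15, 10.
  75 → break 1 (new)  [load 75/95]
  55 → break 2 (new)  [load 55/95]
  55 → break 3 (new)  [load 55/95]
  30 → break 2  [load 85/95]
  30 → break 3  [load 85/95]
  30 → break 4 (new)  [load 30/95]
  25 → break 4  [load 55/95]
  25 → break 4  [load 80/95]
  20 → break 1  [load 95/95]
  15 → break 4  [load 95/95]
  10 → break 2  [load 95/95]
4 commercial breaks opened.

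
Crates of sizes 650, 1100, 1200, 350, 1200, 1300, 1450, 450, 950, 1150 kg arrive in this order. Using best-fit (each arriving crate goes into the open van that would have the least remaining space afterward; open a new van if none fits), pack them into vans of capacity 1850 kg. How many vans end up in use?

  650 → van 1 (new)  [load 650/1850]
  1100 → van 1  [load 1750/1850]
  1200 → van 2 (new)  [load 1200/1850]
  350 → van 2  [load 1550/1850]
  1200 → van 3 (new)  [load 1200/1850]
  1300 → van 4 (new)  [load 1300/1850]
  1450 → van 5 (new)  [load 1450/1850]
  450 → van 4  [load 1750/1850]
  950 → van 6 (new)  [load 950/1850]
  1150 → van 7 (new)  [load 1150/1850]
7 vans opened.

7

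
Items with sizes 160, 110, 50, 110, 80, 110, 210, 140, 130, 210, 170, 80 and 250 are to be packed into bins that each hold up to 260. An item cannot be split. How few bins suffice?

8

Total = 250 + 210 + 210 + 170 + 160 + 140 + 130 + 110 + 110 + 110 + 80 + 80 + 50 = 1810.
Lower bound: ⌈1810/260⌉ = 7 bins.
A packing using 8 bins:
  bin 1: 250 = 250
  bin 2: 210 + 50 = 260
  bin 3: 210 = 210
  bin 4: 170 + 80 = 250
  bin 5: 160 + 80 = 240
  bin 6: 140 + 110 = 250
  bin 7: 130 + 110 = 240
  bin 8: 110 = 110
No arrangement into 7 bins stays within capacity, so 8 is optimal.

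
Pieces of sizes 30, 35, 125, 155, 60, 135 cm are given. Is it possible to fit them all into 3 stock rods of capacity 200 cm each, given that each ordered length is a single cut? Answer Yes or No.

A valid assignment using 3 stock rods:
  stock rod 1: 155 + 35 = 190
  stock rod 2: 135 + 60 = 195
  stock rod 3: 125 + 30 = 155
Every load is within 200 cm, so 3 stock rods suffice.

Yes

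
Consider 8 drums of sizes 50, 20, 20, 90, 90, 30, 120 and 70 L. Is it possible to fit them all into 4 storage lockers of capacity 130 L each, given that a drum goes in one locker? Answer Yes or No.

Yes

A valid assignment using 4 storage lockers:
  locker 1: 120 = 120
  locker 2: 90 + 30 = 120
  locker 3: 90 + 20 + 20 = 130
  locker 4: 70 + 50 = 120
Every load is within 130 L, so 4 storage lockers suffice.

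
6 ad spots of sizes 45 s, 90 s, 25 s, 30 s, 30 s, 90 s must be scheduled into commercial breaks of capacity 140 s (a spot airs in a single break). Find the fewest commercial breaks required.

Total = 90 + 90 + 45 + 30 + 30 + 25 = 310 s.
Lower bound: ⌈310/140⌉ = 3 commercial breaks.
A packing using 3 commercial breaks:
  break 1: 90 + 45 = 135
  break 2: 90 + 30 = 120
  break 3: 30 + 25 = 55
This matches the lower bound, so 3 is optimal.

3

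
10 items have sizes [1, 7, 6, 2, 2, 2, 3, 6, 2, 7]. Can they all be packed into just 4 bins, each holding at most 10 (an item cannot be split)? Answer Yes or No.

Yes

A valid assignment using 4 bins:
  bin 1: 7 + 3 = 10
  bin 2: 7 + 2 + 1 = 10
  bin 3: 6 + 2 + 2 = 10
  bin 4: 6 + 2 = 8
Every load is within 10, so 4 bins suffice.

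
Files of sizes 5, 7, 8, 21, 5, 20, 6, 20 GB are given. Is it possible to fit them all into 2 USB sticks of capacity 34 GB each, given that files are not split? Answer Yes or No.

Total = 92 GB; ⌈92/34⌉ = 3.
At least 3 USB sticks are required, but only 2 are allowed.

No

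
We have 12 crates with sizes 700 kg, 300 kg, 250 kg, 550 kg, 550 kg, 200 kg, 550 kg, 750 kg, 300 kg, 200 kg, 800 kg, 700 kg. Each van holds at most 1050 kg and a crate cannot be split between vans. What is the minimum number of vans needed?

Total = 800 + 750 + 700 + 700 + 550 + 550 + 550 + 300 + 300 + 250 + 200 + 200 = 5850 kg.
Lower bound: ⌈5850/1050⌉ = 6 vans.
Also, 7 crates each exceed 525 kg, and no two of those can share a van, so at least 7 vans are needed.
A packing using 7 vans:
  van 1: 800 + 250 = 1050
  van 2: 750 + 300 = 1050
  van 3: 700 + 300 = 1000
  van 4: 700 + 200 = 900
  van 5: 550 + 200 = 750
  van 6: 550 = 550
  van 7: 550 = 550
This matches the lower bound, so 7 is optimal.

7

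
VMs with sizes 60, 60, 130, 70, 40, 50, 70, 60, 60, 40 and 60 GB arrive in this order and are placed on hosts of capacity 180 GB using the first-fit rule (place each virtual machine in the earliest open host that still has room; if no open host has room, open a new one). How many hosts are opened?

4

  60 → host 1 (new)  [load 60/180]
  60 → host 1  [load 120/180]
  130 → host 2 (new)  [load 130/180]
  70 → host 3 (new)  [load 70/180]
  40 → host 1  [load 160/180]
  50 → host 2  [load 180/180]
  70 → host 3  [load 140/180]
  60 → host 4 (new)  [load 60/180]
  60 → host 4  [load 120/180]
  40 → host 3  [load 180/180]
  60 → host 4  [load 180/180]
4 hosts opened.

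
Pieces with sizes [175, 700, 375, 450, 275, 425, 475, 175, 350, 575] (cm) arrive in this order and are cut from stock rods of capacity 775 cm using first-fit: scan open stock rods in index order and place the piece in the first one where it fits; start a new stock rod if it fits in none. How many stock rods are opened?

6

  175 → stock rod 1 (new)  [load 175/775]
  700 → stock rod 2 (new)  [load 700/775]
  375 → stock rod 1  [load 550/775]
  450 → stock rod 3 (new)  [load 450/775]
  275 → stock rod 3  [load 725/775]
  425 → stock rod 4 (new)  [load 425/775]
  475 → stock rod 5 (new)  [load 475/775]
  175 → stock rod 1  [load 725/775]
  350 → stock rod 4  [load 775/775]
  575 → stock rod 6 (new)  [load 575/775]
6 stock rods opened.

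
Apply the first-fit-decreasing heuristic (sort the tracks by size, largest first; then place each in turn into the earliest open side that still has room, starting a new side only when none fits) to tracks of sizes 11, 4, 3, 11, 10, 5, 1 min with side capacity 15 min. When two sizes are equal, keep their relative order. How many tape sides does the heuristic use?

3

Sorted descending: 11, 11, 10, 5, 4, 3, 1.
  11 → side 1 (new)  [load 11/15]
  11 → side 2 (new)  [load 11/15]
  10 → side 3 (new)  [load 10/15]
  5 → side 3  [load 15/15]
  4 → side 1  [load 15/15]
  3 → side 2  [load 14/15]
  1 → side 2  [load 15/15]
3 tape sides opened.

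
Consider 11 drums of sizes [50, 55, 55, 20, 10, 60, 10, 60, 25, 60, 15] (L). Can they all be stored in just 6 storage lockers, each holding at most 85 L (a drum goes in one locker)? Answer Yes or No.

A valid assignment using 6 storage lockers:
  locker 1: 60 + 25 = 85
  locker 2: 60 + 20 = 80
  locker 3: 60 + 15 + 10 = 85
  locker 4: 55 + 10 = 65
  locker 5: 55 = 55
  locker 6: 50 = 50
Every load is within 85 L, so 6 storage lockers suffice.

Yes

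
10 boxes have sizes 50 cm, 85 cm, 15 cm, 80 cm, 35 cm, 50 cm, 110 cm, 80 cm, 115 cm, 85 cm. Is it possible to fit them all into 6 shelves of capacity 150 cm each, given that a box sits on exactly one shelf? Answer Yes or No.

A valid assignment using 6 shelves:
  shelf 1: 115 + 35 = 150
  shelf 2: 110 + 15 = 125
  shelf 3: 85 + 50 = 135
  shelf 4: 85 + 50 = 135
  shelf 5: 80 = 80
  shelf 6: 80 = 80
Every load is within 150 cm, so 6 shelves suffice.

Yes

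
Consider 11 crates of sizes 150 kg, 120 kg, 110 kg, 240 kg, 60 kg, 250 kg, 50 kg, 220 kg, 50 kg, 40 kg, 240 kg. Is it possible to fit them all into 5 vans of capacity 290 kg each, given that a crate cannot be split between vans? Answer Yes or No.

Total = 1530 kg; ⌈1530/290⌉ = 6.
At least 6 vans are required, but only 5 are allowed.

No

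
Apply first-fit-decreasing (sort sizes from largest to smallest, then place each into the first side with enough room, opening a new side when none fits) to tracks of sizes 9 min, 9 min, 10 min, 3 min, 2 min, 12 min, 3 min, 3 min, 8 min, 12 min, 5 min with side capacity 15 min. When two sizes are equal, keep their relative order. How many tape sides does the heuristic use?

Sorted descending: 12, 12, 10, 9, 9, 8, 5, 3, 3, 3, 2.
  12 → side 1 (new)  [load 12/15]
  12 → side 2 (new)  [load 12/15]
  10 → side 3 (new)  [load 10/15]
  9 → side 4 (new)  [load 9/15]
  9 → side 5 (new)  [load 9/15]
  8 → side 6 (new)  [load 8/15]
  5 → side 3  [load 15/15]
  3 → side 1  [load 15/15]
  3 → side 2  [load 15/15]
  3 → side 4  [load 12/15]
  2 → side 4  [load 14/15]
6 tape sides opened.

6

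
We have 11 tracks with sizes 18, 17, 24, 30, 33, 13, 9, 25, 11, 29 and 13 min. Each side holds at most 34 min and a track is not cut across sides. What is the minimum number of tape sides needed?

Total = 33 + 30 + 29 + 25 + 24 + 18 + 17 + 13 + 13 + 11 + 9 = 222 min.
Lower bound: ⌈222/34⌉ = 7 tape sides.
A packing using 8 tape sides:
  side 1: 33 = 33
  side 2: 30 = 30
  side 3: 29 = 29
  side 4: 25 + 9 = 34
  side 5: 24 = 24
  side 6: 18 + 13 = 31
  side 7: 17 + 13 = 30
  side 8: 11 = 11
No arrangement into 7 tape sides stays within capacity, so 8 is optimal.

8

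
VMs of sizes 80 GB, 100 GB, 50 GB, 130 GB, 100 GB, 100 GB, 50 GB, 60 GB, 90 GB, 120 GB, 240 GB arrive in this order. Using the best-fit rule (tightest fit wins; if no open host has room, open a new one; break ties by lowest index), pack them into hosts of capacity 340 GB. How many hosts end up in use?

4

  80 → host 1 (new)  [load 80/340]
  100 → host 1  [load 180/340]
  50 → host 1  [load 230/340]
  130 → host 2 (new)  [load 130/340]
  100 → host 1  [load 330/340]
  100 → host 2  [load 230/340]
  50 → host 2  [load 280/340]
  60 → host 2  [load 340/340]
  90 → host 3 (new)  [load 90/340]
  120 → host 3  [load 210/340]
  240 → host 4 (new)  [load 240/340]
4 hosts opened.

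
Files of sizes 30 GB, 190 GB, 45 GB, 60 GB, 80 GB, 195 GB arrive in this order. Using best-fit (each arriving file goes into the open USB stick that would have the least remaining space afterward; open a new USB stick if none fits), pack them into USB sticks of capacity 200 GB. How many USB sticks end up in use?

  30 → USB stick 1 (new)  [load 30/200]
  190 → USB stick 2 (new)  [load 190/200]
  45 → USB stick 1  [load 75/200]
  60 → USB stick 1  [load 135/200]
  80 → USB stick 3 (new)  [load 80/200]
  195 → USB stick 4 (new)  [load 195/200]
4 USB sticks opened.

4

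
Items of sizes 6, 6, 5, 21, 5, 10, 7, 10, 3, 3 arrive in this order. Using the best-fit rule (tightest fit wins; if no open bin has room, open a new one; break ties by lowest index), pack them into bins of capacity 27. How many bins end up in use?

3

  6 → bin 1 (new)  [load 6/27]
  6 → bin 1  [load 12/27]
  5 → bin 1  [load 17/27]
  21 → bin 2 (new)  [load 21/27]
  5 → bin 2  [load 26/27]
  10 → bin 1  [load 27/27]
  7 → bin 3 (new)  [load 7/27]
  10 → bin 3  [load 17/27]
  3 → bin 3  [load 20/27]
  3 → bin 3  [load 23/27]
3 bins opened.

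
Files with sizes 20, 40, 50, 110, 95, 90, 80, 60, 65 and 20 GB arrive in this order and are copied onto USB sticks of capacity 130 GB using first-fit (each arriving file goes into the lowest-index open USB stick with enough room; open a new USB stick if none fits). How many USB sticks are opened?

6

  20 → USB stick 1 (new)  [load 20/130]
  40 → USB stick 1  [load 60/130]
  50 → USB stick 1  [load 110/130]
  110 → USB stick 2 (new)  [load 110/130]
  95 → USB stick 3 (new)  [load 95/130]
  90 → USB stick 4 (new)  [load 90/130]
  80 → USB stick 5 (new)  [load 80/130]
  60 → USB stick 6 (new)  [load 60/130]
  65 → USB stick 6  [load 125/130]
  20 → USB stick 1  [load 130/130]
6 USB sticks opened.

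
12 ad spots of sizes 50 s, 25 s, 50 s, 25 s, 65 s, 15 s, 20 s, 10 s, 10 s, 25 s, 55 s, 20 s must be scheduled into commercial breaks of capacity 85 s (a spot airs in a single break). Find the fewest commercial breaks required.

5

Total = 65 + 55 + 50 + 50 + 25 + 25 + 25 + 20 + 20 + 15 + 10 + 10 = 370 s.
Lower bound: ⌈370/85⌉ = 5 commercial breaks.
A packing using 5 commercial breaks:
  break 1: 65 + 20 = 85
  break 2: 55 + 25 = 80
  break 3: 50 + 25 + 10 = 85
  break 4: 50 + 25 + 10 = 85
  break 5: 20 + 15 = 35
This matches the lower bound, so 5 is optimal.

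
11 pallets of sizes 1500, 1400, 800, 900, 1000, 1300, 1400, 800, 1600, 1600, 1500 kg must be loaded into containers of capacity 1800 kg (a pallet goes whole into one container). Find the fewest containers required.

Total = 1600 + 1600 + 1500 + 1500 + 1400 + 1400 + 1300 + 1000 + 900 + 800 + 800 = 13800 kg.
Lower bound: ⌈13800/1800⌉ = 8 containers.
A packing using 9 containers:
  container 1: 1600 = 1600
  container 2: 1600 = 1600
  container 3: 1500 = 1500
  container 4: 1500 = 1500
  container 5: 1400 = 1400
  container 6: 1400 = 1400
  container 7: 1300 = 1300
  container 8: 1000 + 800 = 1800
  container 9: 900 + 800 = 1700
No arrangement into 8 containers stays within capacity, so 9 is optimal.

9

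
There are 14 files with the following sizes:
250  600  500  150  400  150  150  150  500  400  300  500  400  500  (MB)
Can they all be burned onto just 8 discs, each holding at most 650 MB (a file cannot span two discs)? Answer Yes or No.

No

Total = 4950 MB; ⌈4950/650⌉ = 8.
The bound of 8 does not rule out 8, but exhaustive search shows no assignment into 8 discs of capacity 650 MB exists — the minimum is 9.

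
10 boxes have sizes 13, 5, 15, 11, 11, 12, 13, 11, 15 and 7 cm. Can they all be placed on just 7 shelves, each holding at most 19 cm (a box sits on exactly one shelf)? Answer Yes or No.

No

Total = 113 cm; ⌈113/19⌉ = 6.
8 boxes each exceed half the capacity and cannot share a shelf, forcing at least 8 shelves.
At least 8 shelves are required, but only 7 are allowed.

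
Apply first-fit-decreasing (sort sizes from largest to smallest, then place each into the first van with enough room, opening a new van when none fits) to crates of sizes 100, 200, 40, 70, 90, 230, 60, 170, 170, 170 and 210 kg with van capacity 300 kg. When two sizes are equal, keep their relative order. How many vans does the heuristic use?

6

Sorted descending: 230, 210, 200, 170, 170, 170, 100, 90, 70, 60, 40.
  230 → van 1 (new)  [load 230/300]
  210 → van 2 (new)  [load 210/300]
  200 → van 3 (new)  [load 200/300]
  170 → van 4 (new)  [load 170/300]
  170 → van 5 (new)  [load 170/300]
  170 → van 6 (new)  [load 170/300]
  100 → van 3  [load 300/300]
  90 → van 2  [load 300/300]
  70 → van 1  [load 300/300]
  60 → van 4  [load 230/300]
  40 → van 4  [load 270/300]
6 vans opened.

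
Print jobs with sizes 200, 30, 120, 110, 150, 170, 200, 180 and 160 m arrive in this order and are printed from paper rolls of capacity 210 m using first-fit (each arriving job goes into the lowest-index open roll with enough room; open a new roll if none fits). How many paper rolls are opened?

  200 → roll 1 (new)  [load 200/210]
  30 → roll 2 (new)  [load 30/210]
  120 → roll 2  [load 150/210]
  110 → roll 3 (new)  [load 110/210]
  150 → roll 4 (new)  [load 150/210]
  170 → roll 5 (new)  [load 170/210]
  200 → roll 6 (new)  [load 200/210]
  180 → roll 7 (new)  [load 180/210]
  160 → roll 8 (new)  [load 160/210]
8 paper rolls opened.

8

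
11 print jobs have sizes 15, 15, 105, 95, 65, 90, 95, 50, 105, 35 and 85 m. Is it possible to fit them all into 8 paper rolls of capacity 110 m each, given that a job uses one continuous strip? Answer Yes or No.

Yes

A valid assignment using 8 paper rolls:
  roll 1: 105 = 105
  roll 2: 105 = 105
  roll 3: 95 + 15 = 110
  roll 4: 95 + 15 = 110
  roll 5: 90 = 90
  roll 6: 85 = 85
  roll 7: 65 + 35 = 100
  roll 8: 50 = 50
Every load is within 110 m, so 8 paper rolls suffice.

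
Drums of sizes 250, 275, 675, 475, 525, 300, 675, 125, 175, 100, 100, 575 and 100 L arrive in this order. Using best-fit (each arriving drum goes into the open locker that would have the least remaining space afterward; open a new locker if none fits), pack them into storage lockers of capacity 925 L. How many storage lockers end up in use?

  250 → locker 1 (new)  [load 250/925]
  275 → locker 1  [load 525/925]
  675 → locker 2 (new)  [load 675/925]
  475 → locker 3 (new)  [load 475/925]
  525 → locker 4 (new)  [load 525/925]
  300 → locker 1  [load 825/925]
  675 → locker 5 (new)  [load 675/925]
  125 → locker 2  [load 800/925]
  175 → locker 5  [load 850/925]
  100 → locker 1  [load 925/925]
  100 → locker 2  [load 900/925]
  575 → locker 6 (new)  [load 575/925]
  100 → locker 6  [load 675/925]
6 storage lockers opened.

6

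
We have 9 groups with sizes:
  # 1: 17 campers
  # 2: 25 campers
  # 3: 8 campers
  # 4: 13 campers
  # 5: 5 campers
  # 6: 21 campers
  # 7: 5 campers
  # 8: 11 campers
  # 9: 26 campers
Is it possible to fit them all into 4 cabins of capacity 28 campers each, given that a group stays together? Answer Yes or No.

Total = 131 campers; ⌈131/28⌉ = 5.
At least 5 cabins are required, but only 4 are allowed.

No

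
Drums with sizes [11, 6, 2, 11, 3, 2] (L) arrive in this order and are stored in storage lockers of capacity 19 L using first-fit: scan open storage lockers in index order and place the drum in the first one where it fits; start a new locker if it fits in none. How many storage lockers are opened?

2

  11 → locker 1 (new)  [load 11/19]
  6 → locker 1  [load 17/19]
  2 → locker 1  [load 19/19]
  11 → locker 2 (new)  [load 11/19]
  3 → locker 2  [load 14/19]
  2 → locker 2  [load 16/19]
2 storage lockers opened.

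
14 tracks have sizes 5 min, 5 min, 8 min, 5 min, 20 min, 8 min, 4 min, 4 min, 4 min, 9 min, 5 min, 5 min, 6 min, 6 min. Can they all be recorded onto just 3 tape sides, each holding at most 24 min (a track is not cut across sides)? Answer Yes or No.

Total = 94 min; ⌈94/24⌉ = 4.
At least 4 tape sides are required, but only 3 are allowed.

No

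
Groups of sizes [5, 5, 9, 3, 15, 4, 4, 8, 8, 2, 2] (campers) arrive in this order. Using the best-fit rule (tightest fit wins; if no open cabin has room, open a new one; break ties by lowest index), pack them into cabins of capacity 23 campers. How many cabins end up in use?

3

  5 → cabin 1 (new)  [load 5/23]
  5 → cabin 1  [load 10/23]
  9 → cabin 1  [load 19/23]
  3 → cabin 1  [load 22/23]
  15 → cabin 2 (new)  [load 15/23]
  4 → cabin 2  [load 19/23]
  4 → cabin 2  [load 23/23]
  8 → cabin 3 (new)  [load 8/23]
  8 → cabin 3  [load 16/23]
  2 → cabin 3  [load 18/23]
  2 → cabin 3  [load 20/23]
3 cabins opened.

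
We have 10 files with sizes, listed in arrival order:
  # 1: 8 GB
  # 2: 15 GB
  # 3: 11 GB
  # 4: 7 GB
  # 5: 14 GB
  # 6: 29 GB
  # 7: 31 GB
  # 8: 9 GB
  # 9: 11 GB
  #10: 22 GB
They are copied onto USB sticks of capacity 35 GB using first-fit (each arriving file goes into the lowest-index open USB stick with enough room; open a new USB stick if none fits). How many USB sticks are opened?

5

  8 → USB stick 1 (new)  [load 8/35]
  15 → USB stick 1  [load 23/35]
  11 → USB stick 1  [load 34/35]
  7 → USB stick 2 (new)  [load 7/35]
  14 → USB stick 2  [load 21/35]
  29 → USB stick 3 (new)  [load 29/35]
  31 → USB stick 4 (new)  [load 31/35]
  9 → USB stick 2  [load 30/35]
  11 → USB stick 5 (new)  [load 11/35]
  22 → USB stick 5  [load 33/35]
5 USB sticks opened.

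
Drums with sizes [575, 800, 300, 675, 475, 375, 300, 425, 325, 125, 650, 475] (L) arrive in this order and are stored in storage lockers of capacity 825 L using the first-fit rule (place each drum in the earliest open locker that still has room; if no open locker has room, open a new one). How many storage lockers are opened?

  575 → locker 1 (new)  [load 575/825]
  800 → locker 2 (new)  [load 800/825]
  300 → locker 3 (new)  [load 300/825]
  675 → locker 4 (new)  [load 675/825]
  475 → locker 3  [load 775/825]
  375 → locker 5 (new)  [load 375/825]
  300 → locker 5  [load 675/825]
  425 → locker 6 (new)  [load 425/825]
  325 → locker 6  [load 750/825]
  125 → locker 1  [load 700/825]
  650 → locker 7 (new)  [load 650/825]
  475 → locker 8 (new)  [load 475/825]
8 storage lockers opened.

8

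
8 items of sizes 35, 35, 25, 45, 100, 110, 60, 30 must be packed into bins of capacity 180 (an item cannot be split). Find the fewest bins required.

3

Total = 110 + 100 + 60 + 45 + 35 + 35 + 30 + 25 = 440.
Lower bound: ⌈440/180⌉ = 3 bins.
A packing using 3 bins:
  bin 1: 110 + 60 = 170
  bin 2: 100 + 45 + 35 = 180
  bin 3: 35 + 30 + 25 = 90
This matches the lower bound, so 3 is optimal.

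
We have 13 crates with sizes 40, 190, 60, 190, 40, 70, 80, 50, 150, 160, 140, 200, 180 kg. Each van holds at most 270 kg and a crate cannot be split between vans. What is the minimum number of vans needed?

Total = 200 + 190 + 190 + 180 + 160 + 150 + 140 + 80 + 70 + 60 + 50 + 40 + 40 = 1550 kg.
Lower bound: ⌈1550/270⌉ = 6 vans.
Also, 7 crates each exceed 135 kg, and no two of those can share a van, so at least 7 vans are needed.
A packing using 7 vans:
  van 1: 200 + 70 = 270
  van 2: 190 + 80 = 270
  van 3: 190 + 60 = 250
  van 4: 180 + 50 + 40 = 270
  van 5: 160 + 40 = 200
  van 6: 150 = 150
  van 7: 140 = 140
This matches the lower bound, so 7 is optimal.

7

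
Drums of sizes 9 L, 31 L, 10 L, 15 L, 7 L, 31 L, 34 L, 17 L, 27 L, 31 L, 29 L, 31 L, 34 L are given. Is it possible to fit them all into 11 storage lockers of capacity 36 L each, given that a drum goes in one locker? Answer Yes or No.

A valid assignment using 10 storage lockers:
  locker 1: 34 = 34
  locker 2: 34 = 34
  locker 3: 31 = 31
  locker 4: 31 = 31
  locker 5: 31 = 31
  locker 6: 31 = 31
  locker 7: 29 + 7 = 36
  locker 8: 27 + 9 = 36
  locker 9: 17 + 15 = 32
  locker 10: 10 = 10
That uses only 10 ≤ 11, so 11 storage lockers are enough.

Yes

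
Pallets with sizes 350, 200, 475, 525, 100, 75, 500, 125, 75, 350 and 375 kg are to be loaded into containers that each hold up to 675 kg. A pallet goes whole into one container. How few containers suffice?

Total = 525 + 500 + 475 + 375 + 350 + 350 + 200 + 125 + 100 + 75 + 75 = 3150 kg.
Lower bound: ⌈3150/675⌉ = 5 containers.
Also, 6 pallets each exceed 675/2 kg, and no two of those can share a container, so at least 6 containers are needed.
A packing using 6 containers:
  container 1: 525 + 125 = 650
  container 2: 500 + 100 + 75 = 675
  container 3: 475 + 200 = 675
  container 4: 375 + 75 = 450
  container 5: 350 = 350
  container 6: 350 = 350
This matches the lower bound, so 6 is optimal.

6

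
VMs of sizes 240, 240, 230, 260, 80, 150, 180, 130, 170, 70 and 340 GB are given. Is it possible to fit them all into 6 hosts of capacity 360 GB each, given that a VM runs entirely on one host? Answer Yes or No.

Total = 2090 GB; ⌈2090/360⌉ = 6.
The bound of 6 does not rule out 6, but exhaustive search shows no assignment into 6 hosts of capacity 360 GB exists — the minimum is 7.

No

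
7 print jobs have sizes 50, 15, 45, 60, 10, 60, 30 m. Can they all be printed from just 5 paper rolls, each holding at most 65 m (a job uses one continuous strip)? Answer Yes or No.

A valid assignment using 5 paper rolls:
  roll 1: 60 = 60
  roll 2: 60 = 60
  roll 3: 50 + 15 = 65
  roll 4: 45 + 10 = 55
  roll 5: 30 = 30
Every load is within 65 m, so 5 paper rolls suffice.

Yes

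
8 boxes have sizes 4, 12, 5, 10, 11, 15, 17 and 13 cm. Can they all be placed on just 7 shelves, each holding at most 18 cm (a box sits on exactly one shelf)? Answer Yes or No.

Yes

A valid assignment using 6 shelves:
  shelf 1: 17 = 17
  shelf 2: 15 = 15
  shelf 3: 13 + 5 = 18
  shelf 4: 12 + 4 = 16
  shelf 5: 11 = 11
  shelf 6: 10 = 10
That uses only 6 ≤ 7, so 7 shelves are enough.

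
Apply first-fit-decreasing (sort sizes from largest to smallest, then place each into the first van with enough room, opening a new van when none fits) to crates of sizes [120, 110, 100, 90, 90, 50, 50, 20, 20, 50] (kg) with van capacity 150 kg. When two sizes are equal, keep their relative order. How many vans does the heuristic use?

Sorted descending: 120, 110, 100, 90, 90, 50, 50, 50, 20, 20.
  120 → van 1 (new)  [load 120/150]
  110 → van 2 (new)  [load 110/150]
  100 → van 3 (new)  [load 100/150]
  90 → van 4 (new)  [load 90/150]
  90 → van 5 (new)  [load 90/150]
  50 → van 3  [load 150/150]
  50 → van 4  [load 140/150]
  50 → van 5  [load 140/150]
  20 → van 1  [load 140/150]
  20 → van 2  [load 130/150]
5 vans opened.

5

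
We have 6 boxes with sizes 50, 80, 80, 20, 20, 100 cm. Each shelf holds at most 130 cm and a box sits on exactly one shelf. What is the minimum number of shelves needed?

Total = 100 + 80 + 80 + 50 + 20 + 20 = 350 cm.
Lower bound: ⌈350/130⌉ = 3 shelves.
A packing using 3 shelves:
  shelf 1: 100 + 20 = 120
  shelf 2: 80 + 50 = 130
  shelf 3: 80 + 20 = 100
This matches the lower bound, so 3 is optimal.

3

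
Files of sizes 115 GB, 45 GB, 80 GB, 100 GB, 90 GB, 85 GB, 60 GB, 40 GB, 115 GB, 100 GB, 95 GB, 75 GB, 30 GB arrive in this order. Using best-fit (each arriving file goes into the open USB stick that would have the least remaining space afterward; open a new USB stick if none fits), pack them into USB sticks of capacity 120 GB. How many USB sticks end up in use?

  115 → USB stick 1 (new)  [load 115/120]
  45 → USB stick 2 (new)  [load 45/120]
  80 → USB stick 3 (new)  [load 80/120]
  100 → USB stick 4 (new)  [load 100/120]
  90 → USB stick 5 (new)  [load 90/120]
  85 → USB stick 6 (new)  [load 85/120]
  60 → USB stick 2  [load 105/120]
  40 → USB stick 3  [load 120/120]
  115 → USB stick 7 (new)  [load 115/120]
  100 → USB stick 8 (new)  [load 100/120]
  95 → USB stick 9 (new)  [load 95/120]
  75 → USB stick 10 (new)  [load 75/120]
  30 → USB stick 5  [load 120/120]
10 USB sticks opened.

10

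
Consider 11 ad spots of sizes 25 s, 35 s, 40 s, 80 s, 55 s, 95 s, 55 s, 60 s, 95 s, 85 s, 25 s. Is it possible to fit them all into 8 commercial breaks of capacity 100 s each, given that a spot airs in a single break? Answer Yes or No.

A valid assignment using 8 commercial breaks:
  break 1: 95 = 95
  break 2: 95 = 95
  break 3: 85 = 85
  break 4: 80 = 80
  break 5: 60 + 40 = 100
  break 6: 55 + 35 = 90
  break 7: 55 + 25 = 80
  break 8: 25 = 25
Every load is within 100 s, so 8 commercial breaks suffice.

Yes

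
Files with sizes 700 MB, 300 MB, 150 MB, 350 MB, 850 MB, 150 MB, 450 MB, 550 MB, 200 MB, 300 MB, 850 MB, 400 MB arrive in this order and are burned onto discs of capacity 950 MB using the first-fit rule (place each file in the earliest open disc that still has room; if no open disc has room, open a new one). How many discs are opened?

6

  700 → disc 1 (new)  [load 700/950]
  300 → disc 2 (new)  [load 300/950]
  150 → disc 1  [load 850/950]
  350 → disc 2  [load 650/950]
  850 → disc 3 (new)  [load 850/950]
  150 → disc 2  [load 800/950]
  450 → disc 4 (new)  [load 450/950]
  550 → disc 5 (new)  [load 550/950]
  200 → disc 4  [load 650/950]
  300 → disc 4  [load 950/950]
  850 → disc 6 (new)  [load 850/950]
  400 → disc 5  [load 950/950]
6 discs opened.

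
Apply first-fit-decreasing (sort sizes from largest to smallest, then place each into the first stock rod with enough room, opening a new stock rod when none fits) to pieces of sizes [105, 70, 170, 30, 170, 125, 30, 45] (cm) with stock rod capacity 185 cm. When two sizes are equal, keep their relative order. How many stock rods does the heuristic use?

Sorted descending: 170, 170, 125, 105, 70, 45, 30, 30.
  170 → stock rod 1 (new)  [load 170/185]
  170 → stock rod 2 (new)  [load 170/185]
  125 → stock rod 3 (new)  [load 125/185]
  105 → stock rod 4 (new)  [load 105/185]
  70 → stock rod 4  [load 175/185]
  45 → stock rod 3  [load 170/185]
  30 → stock rod 5 (new)  [load 30/185]
  30 → stock rod 5  [load 60/185]
5 stock rods opened.

5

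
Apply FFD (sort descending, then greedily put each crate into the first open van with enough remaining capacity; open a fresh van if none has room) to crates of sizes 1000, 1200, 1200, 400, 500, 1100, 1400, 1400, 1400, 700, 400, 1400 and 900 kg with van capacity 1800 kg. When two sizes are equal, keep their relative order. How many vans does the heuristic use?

9

Sorted descending: 1400, 1400, 1400, 1400, 1200, 1200, 1100, 1000, 900, 700, 500, 400, 400.
  1400 → van 1 (new)  [load 1400/1800]
  1400 → van 2 (new)  [load 1400/1800]
  1400 → van 3 (new)  [load 1400/1800]
  1400 → van 4 (new)  [load 1400/1800]
  1200 → van 5 (new)  [load 1200/1800]
  1200 → van 6 (new)  [load 1200/1800]
  1100 → van 7 (new)  [load 1100/1800]
  1000 → van 8 (new)  [load 1000/1800]
  900 → van 9 (new)  [load 900/1800]
  700 → van 7  [load 1800/1800]
  500 → van 5  [load 1700/1800]
  400 → van 1  [load 1800/1800]
  400 → van 2  [load 1800/1800]
9 vans opened.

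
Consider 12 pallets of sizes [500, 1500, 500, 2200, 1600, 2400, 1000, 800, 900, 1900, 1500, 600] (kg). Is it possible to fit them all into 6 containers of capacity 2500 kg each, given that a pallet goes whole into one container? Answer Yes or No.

No

Total = 15400 kg; ⌈15400/2500⌉ = 7.
At least 7 containers are required, but only 6 are allowed.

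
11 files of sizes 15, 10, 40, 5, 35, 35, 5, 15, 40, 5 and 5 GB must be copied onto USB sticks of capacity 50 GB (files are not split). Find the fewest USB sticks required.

5

Total = 40 + 40 + 35 + 35 + 15 + 15 + 10 + 5 + 5 + 5 + 5 = 210 GB.
Lower bound: ⌈210/50⌉ = 5 USB sticks.
A packing using 5 USB sticks:
  USB stick 1: 40 + 10 = 50
  USB stick 2: 40 + 5 + 5 = 50
  USB stick 3: 35 + 15 = 50
  USB stick 4: 35 + 15 = 50
  USB stick 5: 5 + 5 = 10
This matches the lower bound, so 5 is optimal.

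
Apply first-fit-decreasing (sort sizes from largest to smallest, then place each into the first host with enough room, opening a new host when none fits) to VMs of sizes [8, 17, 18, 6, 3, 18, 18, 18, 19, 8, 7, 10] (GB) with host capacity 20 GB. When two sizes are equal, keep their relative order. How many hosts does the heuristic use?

Sorted descending: 19, 18, 18, 18, 18, 17, 10, 8, 8, 7, 6, 3.
  19 → host 1 (new)  [load 19/20]
  18 → host 2 (new)  [load 18/20]
  18 → host 3 (new)  [load 18/20]
  18 → host 4 (new)  [load 18/20]
  18 → host 5 (new)  [load 18/20]
  17 → host 6 (new)  [load 17/20]
  10 → host 7 (new)  [load 10/20]
  8 → host 7  [load 18/20]
  8 → host 8 (new)  [load 8/20]
  7 → host 8  [load 15/20]
  6 → host 9 (new)  [load 6/20]
  3 → host 6  [load 20/20]
9 hosts opened.

9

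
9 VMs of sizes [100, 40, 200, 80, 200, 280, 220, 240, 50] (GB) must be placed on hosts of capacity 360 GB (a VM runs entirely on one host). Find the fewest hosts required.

5

Total = 280 + 240 + 220 + 200 + 200 + 100 + 80 + 50 + 40 = 1410 GB.
Lower bound: ⌈1410/360⌉ = 4 hosts.
Also, 5 VMs each exceed 180 GB, and no two of those can share a host, so at least 5 hosts are needed.
A packing using 5 hosts:
  host 1: 280 + 80 = 360
  host 2: 240 + 100 = 340
  host 3: 220 + 50 + 40 = 310
  host 4: 200 = 200
  host 5: 200 = 200
This matches the lower bound, so 5 is optimal.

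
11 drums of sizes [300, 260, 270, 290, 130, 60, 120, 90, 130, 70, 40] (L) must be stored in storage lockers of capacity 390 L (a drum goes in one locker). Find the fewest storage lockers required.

5

Total = 300 + 290 + 270 + 260 + 130 + 130 + 120 + 90 + 70 + 60 + 40 = 1760 L.
Lower bound: ⌈1760/390⌉ = 5 storage lockers.
A packing using 5 storage lockers:
  locker 1: 300 + 90 = 390
  locker 2: 290 + 70 = 360
  locker 3: 270 + 120 = 390
  locker 4: 260 + 130 = 390
  locker 5: 130 + 60 + 40 = 230
This matches the lower bound, so 5 is optimal.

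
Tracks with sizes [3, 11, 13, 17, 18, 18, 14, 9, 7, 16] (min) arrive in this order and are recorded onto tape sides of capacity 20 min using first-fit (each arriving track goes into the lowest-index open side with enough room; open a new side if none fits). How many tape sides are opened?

8

  3 → side 1 (new)  [load 3/20]
  11 → side 1  [load 14/20]
  13 → side 2 (new)  [load 13/20]
  17 → side 3 (new)  [load 17/20]
  18 → side 4 (new)  [load 18/20]
  18 → side 5 (new)  [load 18/20]
  14 → side 6 (new)  [load 14/20]
  9 → side 7 (new)  [load 9/20]
  7 → side 2  [load 20/20]
  16 → side 8 (new)  [load 16/20]
8 tape sides opened.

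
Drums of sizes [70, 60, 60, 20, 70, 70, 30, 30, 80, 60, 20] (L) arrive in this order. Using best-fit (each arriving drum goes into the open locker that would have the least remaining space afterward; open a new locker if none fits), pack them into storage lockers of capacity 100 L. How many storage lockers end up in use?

  70 → locker 1 (new)  [load 70/100]
  60 → locker 2 (new)  [load 60/100]
  60 → locker 3 (new)  [load 60/100]
  20 → locker 1  [load 90/100]
  70 → locker 4 (new)  [load 70/100]
  70 → locker 5 (new)  [load 70/100]
  30 → locker 4  [load 100/100]
  30 → locker 5  [load 100/100]
  80 → locker 6 (new)  [load 80/100]
  60 → locker 7 (new)  [load 60/100]
  20 → locker 6  [load 100/100]
7 storage lockers opened.

7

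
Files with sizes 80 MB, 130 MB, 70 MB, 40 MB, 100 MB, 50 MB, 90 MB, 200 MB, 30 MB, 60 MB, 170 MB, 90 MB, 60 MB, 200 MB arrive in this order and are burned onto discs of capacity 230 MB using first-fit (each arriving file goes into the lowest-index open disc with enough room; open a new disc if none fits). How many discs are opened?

  80 → disc 1 (new)  [load 80/230]
  130 → disc 1  [load 210/230]
  70 → disc 2 (new)  [load 70/230]
  40 → disc 2  [load 110/230]
  100 → disc 2  [load 210/230]
  50 → disc 3 (new)  [load 50/230]
  90 → disc 3  [load 140/230]
  200 → disc 4 (new)  [load 200/230]
  30 → disc 3  [load 170/230]
  60 → disc 3  [load 230/230]
  170 → disc 5 (new)  [load 170/230]
  90 → disc 6 (new)  [load 90/230]
  60 → disc 5  [load 230/230]
  200 → disc 7 (new)  [load 200/230]
7 discs opened.

7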